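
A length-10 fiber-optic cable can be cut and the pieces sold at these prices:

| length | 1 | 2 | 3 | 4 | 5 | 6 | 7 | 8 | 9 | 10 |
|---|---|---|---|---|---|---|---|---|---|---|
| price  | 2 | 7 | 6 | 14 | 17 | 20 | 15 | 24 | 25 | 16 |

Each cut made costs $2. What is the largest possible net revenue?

Let r[k] be the best obtainable value from length k. For each k, try every first piece i and keep the best of price[i] + r[k−i] minus the 2 cut fee when i<k.
r[1] = 2
r[2] = max(2+2-2, 7+0) = 7
r[3] = max(2+7-2, 7+2-2, 6+0) = 7
r[4] = max(2+7-2, 7+7-2, 6+2-2, 14+0) = 14
r[5] = max(2+14-2, 7+7-2, 6+7-2, 14+2-2, 17+0) = 17
r[6] = max(2+17-2, 7+14-2, 6+7-2, 14+7-2, 17+2-2, 20+0) = 20
r[7] = max(2+20-2, 7+17-2, 6+14-2, …, 20+2-2, 15+0) = 22
r[8] = max(2+22-2, 7+20-2, 6+17-2, …, 15+2-2, 24+0) = 26
r[9] = max(2+26-2, 7+22-2, 6+20-2, …, 24+2-2, 25+0) = 29
r[10] = max(2+29-2, 7+26-2, 6+22-2, …, 25+2-2, 16+0) = 32
One optimal plan: pieces 6 + 4 (1 cut) → $34 − $2 = $32.

32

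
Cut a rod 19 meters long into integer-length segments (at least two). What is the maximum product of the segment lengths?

972

Define m[k] = max over 1≤i<k of i · max(k−i, m[k−i]); the inner max lets the remainder stay uncut if that's better.
m[2] = 1×max(1,0) = 1×1 = 1
m[3] = max(1×2, 2×1) = 2
m[4] = max(1×3, 2×2, 3×1) = 4
m[5] = max(1×4, 2×3, 3×2, 4×1) = 6
m[6] = max(1×6, 2×4, 3×3, 4×2, 5×1) = 9
m[7] = max(1×9, 2×6, 3×4, 4×3, 5×2, 6×1) = 12
m[8] = max(1×12, 2×9, 3×6, …, 6×2, 7×1) = 18
m[9] = max(1×18, 2×12, 3×9, …, 7×2, 8×1) = 27
m[10] = max(1×27, 2×18, 3×12, …, 8×2, 9×1) = 36
m[11] = max(1×36, 2×27, 3×18, …, 9×2, 10×1) = 54
m[12] = max(1×54, 2×36, 3×27, …, 10×2, 11×1) = 81
m[13] = max(1×81, 2×54, 3×36, …, 11×2, 12×1) = 108
m[14] = max(1×108, 2×81, 3×54, …, 12×2, 13×1) = 162
m[15] = max(1×162, 2×108, 3×81, …, 13×2, 14×1) = 243
m[16] = max(1×243, 2×162, 3×108, …, 14×2, 15×1) = 324
m[17] = max(1×324, 2×243, 3×162, …, 15×2, 16×1) = 486
m[18] = max(1×486, 2×324, 3×243, …, 16×2, 17×1) = 729
m[19] = max(1×729, 2×486, 3×324, …, 17×2, 18×1) = 972
One optimal split: 3 + 3 + 3 + 3 + 3 + 2 + 2; product 3×3×3×3×3×2×2 = 972.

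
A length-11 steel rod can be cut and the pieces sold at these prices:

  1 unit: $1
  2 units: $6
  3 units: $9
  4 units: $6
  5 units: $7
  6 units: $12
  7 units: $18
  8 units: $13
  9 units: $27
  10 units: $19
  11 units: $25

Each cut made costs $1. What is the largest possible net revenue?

32

Consider every possible first cut. r[k] is the best of p[i]+r[k−i] over all sellable i≤k, charging 1 whenever i<k.
r[1] = 1
r[2] = max(1+1-1, 6+0) = 6
r[3] = max(1+6-1, 6+1-1, 9+0) = 9
r[4] = max(1+9-1, 6+6-1, 9+1-1, 6+0) = 11
r[5] = max(1+11-1, 6+9-1, 9+6-1, 6+1-1, 7+0) = 14
r[6] = max(1+14-1, 6+11-1, 9+9-1, 6+6-1, 7+1-1, 12+0) = 17
r[7] = max(1+17-1, 6+14-1, 9+11-1, …, 12+1-1, 18+0) = 19
r[8] = max(1+19-1, 6+17-1, 9+14-1, …, 18+1-1, 13+0) = 22
r[9] = max(1+22-1, 6+19-1, 9+17-1, …, 13+1-1, 27+0) = 27
r[10] = max(1+27-1, 6+22-1, 9+19-1, …, 27+1-1, 19+0) = 27
r[11] = max(1+27-1, 6+27-1, 9+22-1, …, 19+1-1, 25+0) = 32
One optimal plan: pieces 9 + 2 (1 cut) → $33 − $1 = $32.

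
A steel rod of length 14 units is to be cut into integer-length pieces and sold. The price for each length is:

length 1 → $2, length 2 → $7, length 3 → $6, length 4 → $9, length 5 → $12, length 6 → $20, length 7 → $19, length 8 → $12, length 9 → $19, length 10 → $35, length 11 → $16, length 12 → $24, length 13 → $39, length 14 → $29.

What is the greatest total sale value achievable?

Consider every possible first cut. v[k] is the best of p[i]+v[k−i] over all sellable i≤k.
v[1] = 2
v[2] = 7
v[3] = 9  (first piece 1, then v[2]=7)
v[4] = 14  (first piece 2, then v[2]=7)
v[5] = 16  (first piece 1, then v[4]=14)
v[6] = 21  (first piece 2, then v[4]=14)
v[7] = 23  (first piece 1, then v[6]=21)
v[8] = 28  (first piece 2, then v[6]=21)
v[9] = 30  (first piece 1, then v[8]=28)
v[10] = 35  (first piece 2, then v[8]=28)
v[11] = 37  (first piece 1, then v[10]=35)
v[12] = 42  (first piece 2, then v[10]=35)
v[13] = 44  (first piece 1, then v[12]=42)
v[14] = 49  (first piece 2, then v[12]=42)
One optimal cutting: 2 + 2 + 2 + 2 + 2 + 2 + 2 → $7 + $7 + $7 + $7 + $7 + $7 + $7 = $49.

49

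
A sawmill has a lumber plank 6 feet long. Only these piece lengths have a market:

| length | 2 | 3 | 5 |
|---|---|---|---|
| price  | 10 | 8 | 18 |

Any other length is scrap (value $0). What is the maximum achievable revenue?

Let f[k] be the best obtainable value from length k. For each k, try every first piece i and keep the best of price[i] + f[k−i].
f[1] = 0
f[2] = 10
f[3] = 10
f[4] = 20  (first piece 2, then f[2]=10)
f[5] = 20
f[6] = 30  (first piece 2, then f[4]=20)
One optimal cutting: 2 + 2 + 2 → $30.

30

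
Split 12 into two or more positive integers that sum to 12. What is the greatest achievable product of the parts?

Define f[k] = max over 1≤i<k of i · max(k−i, f[k−i]); the inner max lets the remainder stay uncut if that's better.
Small cases: f[2]=1, f[3]=2, f[4]=4, f[5]=6, f[6]=9, f[7]=12.
f[8] = max(1×12, 2×9, 3×6, …, 6×2, 7×1) = 18
f[9] = max(1×18, 2×12, 3×9, …, 7×2, 8×1) = 27
f[10] = max(1×27, 2×18, 3×12, …, 8×2, 9×1) = 36
f[11] = max(1×36, 2×27, 3×18, …, 9×2, 10×1) = 54
f[12] = max(1×54, 2×36, 3×27, …, 10×2, 11×1) = 81
One optimal split: 3 + 3 + 3 + 3; product 3×3×3×3 = 81.

81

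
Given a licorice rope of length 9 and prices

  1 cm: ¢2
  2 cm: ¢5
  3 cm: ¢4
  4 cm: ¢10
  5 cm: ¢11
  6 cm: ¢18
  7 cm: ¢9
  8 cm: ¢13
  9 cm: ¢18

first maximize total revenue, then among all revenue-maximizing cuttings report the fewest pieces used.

Build r[k] bottom-up: r[k] = max over allowed piece i of (p[i] + r[k−i]).
r[1] = 2
r[2] = 5
r[3] = 7  (first piece 1, then r[2]=5)
r[4] = 10  (first piece 2, then r[2]=5)
r[5] = 12  (first piece 1, then r[4]=10)
r[6] = 18
r[7] = 20  (first piece 1, then r[6]=18)
r[8] = 23  (first piece 2, then r[6]=18)
r[9] = 25  (first piece 1, then r[8]=23)
Maximum revenue is ¢25.
Now minimize piece count subject to staying optimal: for each k, pieces[k] = 1 + min over i with p[i]+r[k−i]=r[k] of pieces[k−i].
pieces[6] = 1
pieces[7] = 2
pieces[8] = 2
pieces[9] = 3

3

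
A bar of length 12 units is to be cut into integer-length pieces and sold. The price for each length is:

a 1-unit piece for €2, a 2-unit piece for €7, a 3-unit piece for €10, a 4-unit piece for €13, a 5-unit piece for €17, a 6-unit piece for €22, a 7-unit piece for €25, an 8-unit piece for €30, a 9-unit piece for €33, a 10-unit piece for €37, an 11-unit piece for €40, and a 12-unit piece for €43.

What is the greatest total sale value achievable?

Let R[k] be the best obtainable value from length k. For each k, try every first piece i and keep the best of price[i] + R[k−i].
R[1] = 2
R[2] = max(2+2, 7+0) = 7
R[3] = max(2+7, 7+2, 10+0) = 10
R[4] = max(2+10, 7+7, 10+2, 13+0) = 14
R[5] = max(2+14, 7+10, 10+7, 13+2, 17+0) = 17
R[6] = max(2+17, 7+14, 10+10, 13+7, 17+2, 22+0) = 22
R[7] = max(2+22, 7+17, 10+14, …, 22+2, 25+0) = 25
R[8] = max(2+25, 7+22, 10+17, …, 25+2, 30+0) = 30
R[9] = max(2+30, 7+25, 10+22, …, 30+2, 33+0) = 33
R[10] = max(2+33, 7+30, 10+25, …, 33+2, 37+0) = 37
R[11] = max(2+37, 7+33, 10+30, …, 37+2, 40+0) = 40
R[12] = max(2+40, 7+37, 10+33, …, 40+2, 43+0) = 44
One optimal cutting: 8 + 2 + 2 → €30 + €7 + €7 = €44.

44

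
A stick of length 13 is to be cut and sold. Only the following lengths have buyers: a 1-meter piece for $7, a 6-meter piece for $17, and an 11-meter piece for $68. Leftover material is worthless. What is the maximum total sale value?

91

Build r[k] bottom-up: r[k] = max over allowed piece i of (p[i] + r[k−i]).
r[1] = 7
r[2] = 14  (first piece 1, then r[1]=7)
r[3] = 21  (first piece 1, then r[2]=14)
r[4] = 28  (first piece 1, then r[3]=21)
r[5] = 35  (first piece 1, then r[4]=28)
r[6] = max(7+35, 17+0) = 42
r[7] = max(7+42, 17+7) = 49
r[8] = max(7+49, 17+14) = 56
r[9] = max(7+56, 17+21) = 63
r[10] = max(7+63, 17+28) = 70
r[11] = max(7+70, 17+35, 68+0) = 77
r[12] = max(7+77, 17+42, 68+7) = 84
r[13] = max(7+84, 17+49, 68+14) = 91
One optimal cutting: 1 + 1 + 1 + 1 + 1 + 1 + 1 + 1 + 1 + 1 + 1 + 1 + 1 → $91.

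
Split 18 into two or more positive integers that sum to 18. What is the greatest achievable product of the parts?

729

Let g[k] be the best product for length k (with at least one cut). For each first piece i, the rest contributes max(k−i, g[k−i]).
g[2] = 1*max(1,0) = 1*1 = 1
g[3] = 1*max(2,1) = 1*2 = 2
g[4] = 2*max(2,1) = 2*2 = 4
g[5] = 2*max(3,2) = 2*3 = 6
g[6] = 3*max(3,2) = 3*3 = 9
g[7] = 2*max(5,6) = 2*6 = 12
g[8] = 2*max(6,9) = 2*9 = 18
g[9] = 3*max(6,9) = 3*9 = 27
g[10] = 2*max(8,18) = 2*18 = 36
g[11] = 2*max(9,27) = 2*27 = 54
g[12] = 3*max(9,27) = 3*27 = 81
g[13] = 2*max(11,54) = 2*54 = 108
g[14] = 2*max(12,81) = 2*81 = 162
g[15] = 3*max(12,81) = 3*81 = 243
g[16] = 2*max(14,162) = 2*162 = 324
g[17] = 2*max(15,243) = 2*243 = 486
g[18] = 3*max(15,243) = 3*243 = 729
One optimal split: 3 + 3 + 3 + 3 + 3 + 3; product 3*3*3*3*3*3 = 729.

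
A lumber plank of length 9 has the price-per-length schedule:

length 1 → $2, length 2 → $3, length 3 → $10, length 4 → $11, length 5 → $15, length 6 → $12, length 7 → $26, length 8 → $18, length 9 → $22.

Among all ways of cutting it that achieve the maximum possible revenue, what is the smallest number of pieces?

Consider every possible first cut. r[k] is the best of p[i]+r[k−i] over all sellable i≤k.
r[1] = 2
r[2] = 4  (first piece 1, then r[1]=2)
r[3] = 10
r[4] = 12  (first piece 1, then r[3]=10)
r[5] = 15
r[6] = 20  (first piece 3, then r[3]=10)
r[7] = 26
r[8] = 28  (first piece 1, then r[7]=26)
r[9] = 30  (first piece 1, then r[8]=28)
Maximum revenue is $30.
Now minimize piece count subject to staying optimal: for each k, pieces[k] = 1 + min over i with p[i]+r[k−i]=r[k] of pieces[k−i].
pieces[6] = 2
pieces[7] = 1
pieces[8] = 2
pieces[9] = 3

3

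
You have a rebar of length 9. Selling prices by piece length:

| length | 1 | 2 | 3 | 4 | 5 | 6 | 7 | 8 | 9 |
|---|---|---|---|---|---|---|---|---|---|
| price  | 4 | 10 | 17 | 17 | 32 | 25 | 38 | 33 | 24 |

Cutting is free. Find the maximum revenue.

Build best[k] bottom-up: best[k] = max over allowed piece i of (p[i] + best[k−i]).
best[1] = 4
best[2] = max(4+4, 10+0) = 10
best[3] = max(4+10, 10+4, 17+0) = 17
best[4] = max(4+17, 10+10, 17+4, 17+0) = 21
best[5] = max(4+21, 10+17, 17+10, 17+4, 32+0) = 32
best[6] = max(4+32, 10+21, 17+17, 17+10, 32+4, 25+0) = 36
best[7] = max(4+36, 10+32, 17+21, …, 25+4, 38+0) = 42
best[8] = max(4+42, 10+36, 17+32, …, 38+4, 33+0) = 49
best[9] = max(4+49, 10+42, 17+36, …, 33+4, 24+0) = 53
One optimal cutting: 5 + 3 + 1 → ₹32 + ₹17 + ₹4 = ₹53.

53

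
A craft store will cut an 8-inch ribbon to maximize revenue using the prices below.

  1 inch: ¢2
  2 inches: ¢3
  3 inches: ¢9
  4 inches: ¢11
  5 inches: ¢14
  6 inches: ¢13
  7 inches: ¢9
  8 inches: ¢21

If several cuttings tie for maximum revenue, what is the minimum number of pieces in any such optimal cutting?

Let r[k] be the best obtainable value from length k. For each k, try every first piece i and keep the best of price[i] + r[k−i].
r[1] = 2
r[2] = max(2+2, 3+0) = 4
r[3] = max(2+4, 3+2, 9+0) = 9
r[4] = max(2+9, 3+4, 9+2, 11+0) = 11
r[5] = max(2+11, 3+9, 9+4, 11+2, 14+0) = 14
r[6] = max(2+14, 3+11, 9+9, 11+4, 14+2, 13+0) = 18
r[7] = max(2+18, 3+14, 9+11, …, 13+2, 9+0) = 20
r[8] = max(2+20, 3+18, 9+14, …, 9+2, 21+0) = 23
Maximum revenue is ¢23.
Now minimize piece count subject to staying optimal: for each k, pieces[k] = 1 + min over i with p[i]+r[k−i]=r[k] of pieces[k−i].
pieces[5] = 1
pieces[6] = 2
pieces[7] = 2
pieces[8] = 2

2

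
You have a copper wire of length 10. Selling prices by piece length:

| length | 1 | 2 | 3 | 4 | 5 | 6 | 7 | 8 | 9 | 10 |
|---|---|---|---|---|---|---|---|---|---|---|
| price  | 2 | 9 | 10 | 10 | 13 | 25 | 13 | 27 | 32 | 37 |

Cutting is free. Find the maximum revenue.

45

Build best[k] bottom-up: best[k] = max over allowed piece i of (p[i] + best[k−i]).
best[1] = 2
best[2] = 9
best[3] = 11  (first piece 1, then best[2]=9)
best[4] = 18  (first piece 2, then best[2]=9)
best[5] = 20  (first piece 1, then best[4]=18)
best[6] = 27  (first piece 2, then best[4]=18)
best[7] = 29  (first piece 1, then best[6]=27)
best[8] = 36  (first piece 2, then best[6]=27)
best[9] = 38  (first piece 1, then best[8]=36)
best[10] = 45  (first piece 2, then best[8]=36)
One optimal cutting: 2 + 2 + 2 + 2 + 2 → €9 + €9 + €9 + €9 + €9 = €45.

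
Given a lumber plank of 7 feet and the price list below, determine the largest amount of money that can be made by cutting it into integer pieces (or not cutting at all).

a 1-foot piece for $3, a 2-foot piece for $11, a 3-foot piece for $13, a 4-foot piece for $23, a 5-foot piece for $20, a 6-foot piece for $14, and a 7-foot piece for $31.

Let R[k] be the best obtainable value from length k. For each k, try every first piece i and keep the best of price[i] + R[k−i].
R[1] = 3
R[2] = max(3+3, 11+0) = 11
R[3] = max(3+11, 11+3, 13+0) = 14
R[4] = max(3+14, 11+11, 13+3, 23+0) = 23
R[5] = max(3+23, 11+14, 13+11, 23+3, 20+0) = 26
R[6] = max(3+26, 11+23, 13+14, 23+11, 20+3, 14+0) = 34
R[7] = max(3+34, 11+26, 13+23, …, 14+3, 31+0) = 37
One optimal cutting: 4 + 2 + 1 → $23 + $11 + $3 = $37.

37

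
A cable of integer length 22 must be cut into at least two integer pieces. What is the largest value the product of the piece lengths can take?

2916

Let m[k] be the best product for length k (with at least one cut). For each first piece i, the rest contributes max(k−i, m[k−i]).
m[2] = 1*max(1,0) = 1*1 = 1
m[3] = 1*max(2,1) = 1*2 = 2
m[4] = 2*max(2,1) = 2*2 = 4
m[5] = 2*max(3,2) = 2*3 = 6
m[6] = 3*max(3,2) = 3*3 = 9
m[7] = 2*max(5,6) = 2*6 = 12
m[8] = 2*max(6,9) = 2*9 = 18
m[9] = 3*max(6,9) = 3*9 = 27
m[10] = 2*max(8,18) = 2*18 = 36
m[11] = 2*max(9,27) = 2*27 = 54
m[12] = 3*max(9,27) = 3*27 = 81
m[13] = 2*max(11,54) = 2*54 = 108
m[14] = 2*max(12,81) = 2*81 = 162
m[15] = 3*max(12,81) = 3*81 = 243
m[16] = 2*max(14,162) = 2*162 = 324
m[17] = 2*max(15,243) = 2*243 = 486
m[18] = 3*max(15,243) = 3*243 = 729
m[19] = 2*max(17,486) = 2*486 = 972
m[20] = 2*max(18,729) = 2*729 = 1458
m[21] = 3*max(18,729) = 3*729 = 2187
m[22] = 2*max(20,1458) = 2*1458 = 2916
One optimal split: 3 + 3 + 3 + 3 + 3 + 3 + 2 + 2; product 3*3*3*3*3*3*2*2 = 2916.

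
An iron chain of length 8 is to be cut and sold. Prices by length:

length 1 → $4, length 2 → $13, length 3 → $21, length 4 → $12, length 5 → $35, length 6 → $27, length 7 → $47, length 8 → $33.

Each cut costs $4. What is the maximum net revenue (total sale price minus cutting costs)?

52

Let r[k] be the best obtainable value from length k. For each k, try every first piece i and keep the best of price[i] + r[k−i] minus the 4 cut fee when i<k.
r[1] = 4
r[2] = max(4+4-4, 13+0) = 13
r[3] = max(4+13-4, 13+4-4, 21+0) = 21
r[4] = max(4+21-4, 13+13-4, 21+4-4, 12+0) = 22
r[5] = max(4+22-4, 13+21-4, 21+13-4, 12+4-4, 35+0) = 35
r[6] = max(4+35-4, 13+22-4, 21+21-4, 12+13-4, 35+4-4, 27+0) = 38
r[7] = max(4+38-4, 13+35-4, 21+22-4, …, 27+4-4, 47+0) = 47
r[8] = max(4+47-4, 13+38-4, 21+35-4, …, 47+4-4, 33+0) = 52
One optimal plan: pieces 5 + 3 (1 cut) → $56 − $4 = $52.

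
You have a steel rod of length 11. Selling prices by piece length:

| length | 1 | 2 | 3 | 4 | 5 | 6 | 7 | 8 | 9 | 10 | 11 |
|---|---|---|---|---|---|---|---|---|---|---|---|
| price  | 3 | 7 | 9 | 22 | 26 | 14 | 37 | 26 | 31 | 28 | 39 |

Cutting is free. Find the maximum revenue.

59

Consider every possible first cut. v[k] is the best of p[i]+v[k−i] over all sellable i≤k.
v[1] = 3
v[2] = 7
v[3] = 10  (first piece 1, then v[2]=7)
v[4] = 22
v[5] = 26
v[6] = 29  (first piece 1, then v[5]=26)
v[7] = 37
v[8] = 44  (first piece 4, then v[4]=22)
v[9] = 48  (first piece 4, then v[5]=26)
v[10] = 52  (first piece 5, then v[5]=26)
v[11] = 59  (first piece 4, then v[7]=37)
One optimal cutting: 7 + 4 → $37 + $22 = $59.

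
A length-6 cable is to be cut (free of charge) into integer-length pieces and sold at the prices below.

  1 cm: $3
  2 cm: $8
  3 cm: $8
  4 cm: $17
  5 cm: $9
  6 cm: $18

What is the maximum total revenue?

Consider every possible first cut. best[k] is the best of p[i]+best[k−i] over all sellable i≤k.
best[1] = 3
best[2] = max(3+3, 8+0) = 8
best[3] = max(3+8, 8+3, 8+0) = 11
best[4] = max(3+11, 8+8, 8+3, 17+0) = 17
best[5] = max(3+17, 8+11, 8+8, 17+3, 9+0) = 20
best[6] = max(3+20, 8+17, 8+11, 17+8, 9+3, 18+0) = 25
One optimal cutting: 4 + 2 → $17 + $8 = $25.

25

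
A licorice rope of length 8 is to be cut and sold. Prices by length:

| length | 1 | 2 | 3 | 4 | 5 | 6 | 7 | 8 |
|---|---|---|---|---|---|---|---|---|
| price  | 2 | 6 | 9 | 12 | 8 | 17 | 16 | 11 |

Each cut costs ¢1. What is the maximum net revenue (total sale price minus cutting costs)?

23

Let v[k] be the best obtainable value from length k. For each k, try every first piece i and keep the best of price[i] + v[k−i] minus the 1 cut fee when i<k.
v[1] = 2
v[2] = 6
v[3] = 9
v[4] = 12
v[5] = 14  (first piece 2, then v[3]=9)
v[6] = 17  (first piece 2, then v[4]=12)
v[7] = 20  (first piece 3, then v[4]=12)
v[8] = 23  (first piece 4, then v[4]=12)
One optimal plan: pieces 4 + 4 (1 cut) → ¢24 − ¢1 = ¢23.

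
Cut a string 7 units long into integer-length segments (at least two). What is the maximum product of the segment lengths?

12

Define g[k] = max over 1≤i<k of i · max(k−i, g[k−i]); the inner max lets the remainder stay uncut if that's better.
g[2] = 1·max(1,0) = 1·1 = 1
g[3] = max(1·2, 2·1) = 2
g[4] = max(1·3, 2·2, 3·1) = 4
g[5] = max(1·4, 2·3, 3·2, 4·1) = 6
g[6] = max(1·6, 2·4, 3·3, 4·2, 5·1) = 9
g[7] = max(1·9, 2·6, 3·4, 4·3, 5·2, 6·1) = 12
One optimal split: 3 + 2 + 2; product 3·2·2 = 12.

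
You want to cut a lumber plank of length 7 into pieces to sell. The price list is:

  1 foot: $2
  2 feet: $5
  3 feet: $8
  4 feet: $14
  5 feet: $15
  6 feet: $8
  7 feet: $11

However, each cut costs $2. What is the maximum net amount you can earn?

20

Build net[k] bottom-up: net[k] = max over allowed piece i of (p[i] + net[k−i]) − 2 per cut.
net[1] = 2
net[2] = max(2+2-2, 5+0) = 5
net[3] = max(2+5-2, 5+2-2, 8+0) = 8
net[4] = max(2+8-2, 5+5-2, 8+2-2, 14+0) = 14
net[5] = max(2+14-2, 5+8-2, 8+5-2, 14+2-2, 15+0) = 15
net[6] = max(2+15-2, 5+14-2, 8+8-2, 14+5-2, 15+2-2, 8+0) = 17
net[7] = max(2+17-2, 5+15-2, 8+14-2, …, 8+2-2, 11+0) = 20
One optimal plan: pieces 4 + 3 (1 cut) → $22 − $2 = $20.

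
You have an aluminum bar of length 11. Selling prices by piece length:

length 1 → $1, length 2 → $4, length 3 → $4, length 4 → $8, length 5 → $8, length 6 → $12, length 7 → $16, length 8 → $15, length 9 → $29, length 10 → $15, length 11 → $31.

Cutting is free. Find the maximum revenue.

Let v[k] be the best obtainable value from length k. For each k, try every first piece i and keep the best of price[i] + v[k−i].
v[1] = 1
v[2] = max(1+1, 4+0) = 4
v[3] = max(1+4, 4+1, 4+0) = 5
v[4] = max(1+5, 4+4, 4+1, 8+0) = 8
v[5] = max(1+8, 4+5, 4+4, 8+1, 8+0) = 9
v[6] = max(1+9, 4+8, 4+5, 8+4, 8+1, 12+0) = 12
v[7] = max(1+12, 4+9, 4+8, …, 12+1, 16+0) = 16
v[8] = max(1+16, 4+12, 4+9, …, 16+1, 15+0) = 17
v[9] = max(1+17, 4+16, 4+12, …, 15+1, 29+0) = 29
v[10] = max(1+29, 4+17, 4+16, …, 29+1, 15+0) = 30
v[11] = max(1+30, 4+29, 4+17, …, 15+1, 31+0) = 33
One optimal cutting: 9 + 2 → $29 + $4 = $33.

33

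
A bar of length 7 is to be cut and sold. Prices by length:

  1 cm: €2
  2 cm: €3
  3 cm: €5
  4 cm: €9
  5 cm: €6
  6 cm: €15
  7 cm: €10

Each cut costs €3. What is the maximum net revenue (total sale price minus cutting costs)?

14

Let v[k] be the best obtainable value from length k. For each k, try every first piece i and keep the best of price[i] + v[k−i] minus the 3 cut fee when i<k.
v[1] = 2
v[2] = 3
v[3] = 5
v[4] = 9
v[5] = 8  (first piece 1, then v[4]=9)
v[6] = 15
v[7] = 14  (first piece 1, then v[6]=15)
One optimal plan: pieces 6 + 1 (1 cut) → €17 − €3 = €14.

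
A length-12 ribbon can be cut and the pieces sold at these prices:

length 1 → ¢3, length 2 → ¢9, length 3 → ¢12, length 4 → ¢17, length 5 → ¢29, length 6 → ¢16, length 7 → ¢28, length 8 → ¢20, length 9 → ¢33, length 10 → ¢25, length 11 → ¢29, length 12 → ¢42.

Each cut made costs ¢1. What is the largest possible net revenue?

65

Let r[k] be the best obtainable value from length k. For each k, try every first piece i and keep the best of price[i] + r[k−i] minus the 1 cut fee when i<k.
r[1] = 3
r[2] = 9
r[3] = 12
r[4] = 17  (first piece 2, then r[2]=9)
r[5] = 29
r[6] = 31  (first piece 1, then r[5]=29)
r[7] = 37  (first piece 2, then r[5]=29)
r[8] = 40  (first piece 3, then r[5]=29)
r[9] = 45  (first piece 2, then r[7]=37)
r[10] = 57  (first piece 5, then r[5]=29)
r[11] = 59  (first piece 1, then r[10]=57)
r[12] = 65  (first piece 2, then r[10]=57)
One optimal plan: pieces 5 + 5 + 2 (2 cuts) → ¢67 − ¢2 = ¢65.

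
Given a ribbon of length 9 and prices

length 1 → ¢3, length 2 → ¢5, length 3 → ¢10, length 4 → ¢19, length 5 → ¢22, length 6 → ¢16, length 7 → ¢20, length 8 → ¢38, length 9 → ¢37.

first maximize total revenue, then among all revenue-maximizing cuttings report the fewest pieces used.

Build r[k] bottom-up: r[k] = max over allowed piece i of (p[i] + r[k−i]).
r[1] = 3
r[2] = max(3+3, 5+0) = 6
r[3] = max(3+6, 5+3, 10+0) = 10
r[4] = max(3+10, 5+6, 10+3, 19+0) = 19
r[5] = max(3+19, 5+10, 10+6, 19+3, 22+0) = 22
r[6] = max(3+22, 5+19, 10+10, 19+6, 22+3, 16+0) = 25
r[7] = max(3+25, 5+22, 10+19, …, 16+3, 20+0) = 29
r[8] = max(3+29, 5+25, 10+22, …, 20+3, 38+0) = 38
r[9] = max(3+38, 5+29, 10+25, …, 38+3, 37+0) = 41
Maximum revenue is ¢41.
Now minimize piece count subject to staying optimal: for each k, pieces[k] = 1 + min over i with p[i]+r[k−i]=r[k] of pieces[k−i].
pieces[6] = 2
pieces[7] = 2
pieces[8] = 1
pieces[9] = 2

2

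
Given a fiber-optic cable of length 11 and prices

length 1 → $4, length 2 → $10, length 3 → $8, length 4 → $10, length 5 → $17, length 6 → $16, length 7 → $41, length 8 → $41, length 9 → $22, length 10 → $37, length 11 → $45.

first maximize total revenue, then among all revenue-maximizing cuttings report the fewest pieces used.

3

Build r[k] bottom-up: r[k] = max over allowed piece i of (p[i] + r[k−i]).
r[1] = 4
r[2] = max(4+4, 10+0) = 10
r[3] = max(4+10, 10+4, 8+0) = 14
r[4] = max(4+14, 10+10, 8+4, 10+0) = 20
r[5] = max(4+20, 10+14, 8+10, 10+4, 17+0) = 24
r[6] = max(4+24, 10+20, 8+14, 10+10, 17+4, 16+0) = 30
r[7] = max(4+30, 10+24, 8+20, …, 16+4, 41+0) = 41
r[8] = max(4+41, 10+30, 8+24, …, 41+4, 41+0) = 45
r[9] = max(4+45, 10+41, 8+30, …, 41+4, 22+0) = 51
r[10] = max(4+51, 10+45, 8+41, …, 22+4, 37+0) = 55
r[11] = max(4+55, 10+51, 8+45, …, 37+4, 45+0) = 61
Maximum revenue is $61.
Now minimize piece count subject to staying optimal: for each k, pieces[k] = 1 + min over i with p[i]+r[k−i]=r[k] of pieces[k−i].
pieces[8] = 2
pieces[9] = 2
pieces[10] = 3
pieces[11] = 3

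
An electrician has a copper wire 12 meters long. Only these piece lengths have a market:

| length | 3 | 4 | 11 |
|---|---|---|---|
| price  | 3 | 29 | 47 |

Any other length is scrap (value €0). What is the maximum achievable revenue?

87

Consider every possible first cut. f[k] is the best of p[i]+f[k−i] over all sellable i≤k.
f[1] = 0
f[2] = 0
f[3] = 3
f[4] = max(3+0, 29+0) = 29
f[5] = max(3+0, 29+0) = 29
f[6] = max(3+3, 29+0) = 29
f[7] = max(3+29, 29+3) = 32
f[8] = max(3+29, 29+29) = 58
f[9] = max(3+29, 29+29) = 58
f[10] = max(3+32, 29+29) = 58
f[11] = max(3+58, 29+32, 47+0) = 61
f[12] = max(3+58, 29+58, 47+0) = 87
One optimal cutting: 4 + 4 + 4 → €87.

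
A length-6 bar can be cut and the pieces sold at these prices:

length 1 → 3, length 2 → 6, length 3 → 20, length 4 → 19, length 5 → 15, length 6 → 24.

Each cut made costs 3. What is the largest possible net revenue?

Build r[k] bottom-up: r[k] = max over allowed piece i of (p[i] + r[k−i]) − 3 per cut.
r[1] = 3
r[2] = max(3+3-3, 6+0) = 6
r[3] = max(3+6-3, 6+3-3, 20+0) = 20
r[4] = max(3+20-3, 6+6-3, 20+3-3, 19+0) = 20
r[5] = max(3+20-3, 6+20-3, 20+6-3, 19+3-3, 15+0) = 23
r[6] = max(3+23-3, 6+20-3, 20+20-3, 19+6-3, 15+3-3, 24+0) = 37
One optimal plan: pieces 3 + 3 (1 cut) → 40 − 3 = 37.

37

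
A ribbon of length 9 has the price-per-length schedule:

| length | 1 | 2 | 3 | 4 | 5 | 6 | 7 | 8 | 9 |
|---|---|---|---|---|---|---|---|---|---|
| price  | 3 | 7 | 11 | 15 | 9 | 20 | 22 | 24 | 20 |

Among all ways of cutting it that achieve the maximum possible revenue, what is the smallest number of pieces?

3

Let r[k] be the best obtainable value from length k. For each k, try every first piece i and keep the best of price[i] + r[k−i].
r[1] = 3
r[2] = 7
r[3] = 11
r[4] = 15
r[5] = 18  (first piece 1, then r[4]=15)
r[6] = 22  (first piece 2, then r[4]=15)
r[7] = 26  (first piece 3, then r[4]=15)
r[8] = 30  (first piece 4, then r[4]=15)
r[9] = 33  (first piece 1, then r[8]=30)
Maximum revenue is ¢33.
Now minimize piece count subject to staying optimal: for each k, pieces[k] = 1 + min over i with p[i]+r[k−i]=r[k] of pieces[k−i].
pieces[6] = 2
pieces[7] = 2
pieces[8] = 2
pieces[9] = 3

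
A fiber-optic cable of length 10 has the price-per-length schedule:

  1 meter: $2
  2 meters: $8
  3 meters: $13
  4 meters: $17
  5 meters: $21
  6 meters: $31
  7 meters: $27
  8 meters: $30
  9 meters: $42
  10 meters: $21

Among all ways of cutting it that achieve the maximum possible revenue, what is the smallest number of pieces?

2

Let r[k] be the best obtainable value from length k. For each k, try every first piece i and keep the best of price[i] + r[k−i].
r[1] = 2
r[2] = 8
r[3] = 13
r[4] = 17
r[5] = 21  (first piece 2, then r[3]=13)
r[6] = 31
r[7] = 33  (first piece 1, then r[6]=31)
r[8] = 39  (first piece 2, then r[6]=31)
r[9] = 44  (first piece 3, then r[6]=31)
r[10] = 48  (first piece 4, then r[6]=31)
Maximum revenue is $48.
Now minimize piece count subject to staying optimal: for each k, pieces[k] = 1 + min over i with p[i]+r[k−i]=r[k] of pieces[k−i].
pieces[7] = 2
pieces[8] = 2
pieces[9] = 2
pieces[10] = 2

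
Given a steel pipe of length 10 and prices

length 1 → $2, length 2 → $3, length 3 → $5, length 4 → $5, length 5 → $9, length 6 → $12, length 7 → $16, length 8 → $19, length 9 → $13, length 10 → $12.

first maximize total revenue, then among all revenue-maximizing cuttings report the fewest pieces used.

Consider every possible first cut. r[k] is the best of p[i]+r[k−i] over all sellable i≤k.
r[1] = 2
r[2] = 4  (first piece 1, then r[1]=2)
r[3] = 6  (first piece 1, then r[2]=4)
r[4] = 8  (first piece 1, then r[3]=6)
r[5] = 10  (first piece 1, then r[4]=8)
r[6] = 12  (first piece 1, then r[5]=10)
r[7] = 16
r[8] = 19
r[9] = 21  (first piece 1, then r[8]=19)
r[10] = 23  (first piece 1, then r[9]=21)
Maximum revenue is $23.
Now minimize piece count subject to staying optimal: for each k, pieces[k] = 1 + min over i with p[i]+r[k−i]=r[k] of pieces[k−i].
pieces[7] = 1
pieces[8] = 1
pieces[9] = 2
pieces[10] = 3

3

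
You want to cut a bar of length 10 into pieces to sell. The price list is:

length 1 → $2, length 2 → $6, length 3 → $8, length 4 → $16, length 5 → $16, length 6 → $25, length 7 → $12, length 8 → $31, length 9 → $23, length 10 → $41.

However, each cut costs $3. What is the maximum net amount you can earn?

41

Consider every possible first cut. net[k] is the best of p[i]+net[k−i] over all sellable i≤k, charging 3 whenever i<k.
net[1] = 2
net[2] = 6
net[3] = 8
net[4] = 16
net[5] = 16
net[6] = 25
net[7] = 24  (first piece 1, then net[6]=25)
net[8] = 31
net[9] = 30  (first piece 1, then net[8]=31)
net[10] = 41
Best is to make no cuts and sell whole for $41.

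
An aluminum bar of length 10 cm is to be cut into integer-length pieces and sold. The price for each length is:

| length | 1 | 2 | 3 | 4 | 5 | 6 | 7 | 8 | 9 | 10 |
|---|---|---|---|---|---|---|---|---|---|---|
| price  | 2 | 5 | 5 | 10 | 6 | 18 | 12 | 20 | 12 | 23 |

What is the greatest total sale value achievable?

28

Build v[k] bottom-up: v[k] = max over allowed piece i of (p[i] + v[k−i]).
v[1] = 2
v[2] = 5
v[3] = 7  (first piece 1, then v[2]=5)
v[4] = 10  (first piece 2, then v[2]=5)
v[5] = 12  (first piece 1, then v[4]=10)
v[6] = 18
v[7] = 20  (first piece 1, then v[6]=18)
v[8] = 23  (first piece 2, then v[6]=18)
v[9] = 25  (first piece 1, then v[8]=23)
v[10] = 28  (first piece 2, then v[8]=23)
One optimal cutting: 6 + 2 + 2 → $18 + $5 + $5 = $28.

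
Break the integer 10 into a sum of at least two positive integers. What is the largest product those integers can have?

36

Let prod[k] be the best product for length k (with at least one cut). For each first piece i, the rest contributes max(k−i, prod[k−i]).
prod[2] = 1*max(1,0) = 1*1 = 1
prod[3] = max(1*2, 2*1) = 2
prod[4] = max(1*3, 2*2, 3*1) = 4
prod[5] = max(1*4, 2*3, 3*2, 4*1) = 6
prod[6] = max(1*6, 2*4, 3*3, 4*2, 5*1) = 9
prod[7] = max(1*9, 2*6, 3*4, 4*3, 5*2, 6*1) = 12
prod[8] = max(1*12, 2*9, 3*6, …, 6*2, 7*1) = 18
prod[9] = max(1*18, 2*12, 3*9, …, 7*2, 8*1) = 27
prod[10] = max(1*27, 2*18, 3*12, …, 8*2, 9*1) = 36
One optimal split: 3 + 3 + 2 + 2; product 3*3*2*2 = 36.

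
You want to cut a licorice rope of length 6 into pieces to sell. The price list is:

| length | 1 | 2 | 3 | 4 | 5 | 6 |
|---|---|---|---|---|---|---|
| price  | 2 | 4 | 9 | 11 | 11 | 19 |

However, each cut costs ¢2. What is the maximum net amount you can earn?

Let net[k] be the best obtainable value from length k. For each k, try every first piece i and keep the best of price[i] + net[k−i] minus the 2 cut fee when i<k.
net[1] = 2
net[2] = max(2+2-2, 4+0) = 4
net[3] = max(2+4-2, 4+2-2, 9+0) = 9
net[4] = max(2+9-2, 4+4-2, 9+2-2, 11+0) = 11
net[5] = max(2+11-2, 4+9-2, 9+4-2, 11+2-2, 11+0) = 11
net[6] = max(2+11-2, 4+11-2, 9+9-2, 11+4-2, 11+2-2, 19+0) = 19
Best is to make no cuts and sell whole for ¢19.

19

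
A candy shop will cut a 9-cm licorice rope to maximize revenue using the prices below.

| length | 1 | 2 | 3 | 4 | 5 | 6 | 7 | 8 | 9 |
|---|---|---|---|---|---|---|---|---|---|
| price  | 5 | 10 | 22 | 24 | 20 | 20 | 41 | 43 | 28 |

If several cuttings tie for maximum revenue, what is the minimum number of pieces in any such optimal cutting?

Let r[k] be the best obtainable value from length k. For each k, try every first piece i and keep the best of price[i] + r[k−i].
r[1] = 5
r[2] = 10  (first piece 1, then r[1]=5)
r[3] = 22
r[4] = 27  (first piece 1, then r[3]=22)
r[5] = 32  (first piece 1, then r[4]=27)
r[6] = 44  (first piece 3, then r[3]=22)
r[7] = 49  (first piece 1, then r[6]=44)
r[8] = 54  (first piece 1, then r[7]=49)
r[9] = 66  (first piece 3, then r[6]=44)
Maximum revenue is ¢66.
Now minimize piece count subject to staying optimal: for each k, pieces[k] = 1 + min over i with p[i]+r[k−i]=r[k] of pieces[k−i].
pieces[6] = 2
pieces[7] = 3
pieces[8] = 3
pieces[9] = 3

3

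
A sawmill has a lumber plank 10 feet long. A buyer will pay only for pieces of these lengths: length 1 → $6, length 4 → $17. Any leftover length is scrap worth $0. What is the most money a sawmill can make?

Build f[k] bottom-up: f[k] = max over allowed piece i of (p[i] + f[k−i]).
f[1] = 6
f[2] = 12  (first piece 1, then f[1]=6)
f[3] = 18  (first piece 1, then f[2]=12)
f[4] = max(6+18, 17+0) = 24
f[5] = max(6+24, 17+6) = 30
f[6] = max(6+30, 17+12) = 36
f[7] = max(6+36, 17+18) = 42
f[8] = max(6+42, 17+24) = 48
f[9] = max(6+48, 17+30) = 54
f[10] = max(6+54, 17+36) = 60
One optimal cutting: 1 + 1 + 1 + 1 + 1 + 1 + 1 + 1 + 1 + 1 → $60.

60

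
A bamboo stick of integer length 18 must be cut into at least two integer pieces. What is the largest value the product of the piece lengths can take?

Define m[k] = max over 1≤i<k of i · max(k−i, m[k−i]); the inner max lets the remainder stay uncut if that's better.
m[2] = 1*max(1,0) = 1*1 = 1
m[3] = max(1*2, 2*1) = 2
m[4] = max(1*3, 2*2, 3*1) = 4
m[5] = max(1*4, 2*3, 3*2, 4*1) = 6
m[6] = max(1*6, 2*4, 3*3, 4*2, 5*1) = 9
m[7] = max(1*9, 2*6, 3*4, 4*3, 5*2, 6*1) = 12
m[8] = max(1*12, 2*9, 3*6, …, 6*2, 7*1) = 18
m[9] = max(1*18, 2*12, 3*9, …, 7*2, 8*1) = 27
m[10] = max(1*27, 2*18, 3*12, …, 8*2, 9*1) = 36
m[11] = max(1*36, 2*27, 3*18, …, 9*2, 10*1) = 54
m[12] = max(1*54, 2*36, 3*27, …, 10*2, 11*1) = 81
m[13] = max(1*81, 2*54, 3*36, …, 11*2, 12*1) = 108
m[14] = max(1*108, 2*81, 3*54, …, 12*2, 13*1) = 162
m[15] = max(1*162, 2*108, 3*81, …, 13*2, 14*1) = 243
m[16] = max(1*243, 2*162, 3*108, …, 14*2, 15*1) = 324
m[17] = max(1*324, 2*243, 3*162, …, 15*2, 16*1) = 486
m[18] = max(1*486, 2*324, 3*243, …, 16*2, 17*1) = 729
One optimal split: 3 + 3 + 3 + 3 + 3 + 3; product 3*3*3*3*3*3 = 729.

729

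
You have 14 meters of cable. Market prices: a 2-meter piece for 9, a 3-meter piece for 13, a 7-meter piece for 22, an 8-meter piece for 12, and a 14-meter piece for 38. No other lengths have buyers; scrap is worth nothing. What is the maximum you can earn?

63

Let r[k] be the best obtainable value from length k. For each k, try every first piece i and keep the best of price[i] + r[k−i].
r[1] = 0
r[2] = 9
r[3] = 13
r[4] = 18  (first piece 2, then r[2]=9)
r[5] = 22  (first piece 2, then r[3]=13)
r[6] = 27  (first piece 2, then r[4]=18)
r[7] = 31  (first piece 2, then r[5]=22)
r[8] = 36  (first piece 2, then r[6]=27)
r[9] = 40  (first piece 2, then r[7]=31)
r[10] = 45  (first piece 2, then r[8]=36)
r[11] = 49  (first piece 2, then r[9]=40)
r[12] = 54  (first piece 2, then r[10]=45)
r[13] = 58  (first piece 2, then r[11]=49)
r[14] = 63  (first piece 2, then r[12]=54)
One optimal cutting: 2 + 2 + 2 + 2 + 2 + 2 + 2 → 63.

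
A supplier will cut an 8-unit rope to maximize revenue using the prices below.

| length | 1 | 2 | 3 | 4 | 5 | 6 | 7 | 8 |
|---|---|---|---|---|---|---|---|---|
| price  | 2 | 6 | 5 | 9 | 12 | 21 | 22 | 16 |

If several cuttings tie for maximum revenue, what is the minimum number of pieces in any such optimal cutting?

Build r[k] bottom-up: r[k] = max over allowed piece i of (p[i] + r[k−i]).
r[1] = 2
r[2] = max(2+2, 6+0) = 6
r[3] = max(2+6, 6+2, 5+0) = 8
r[4] = max(2+8, 6+6, 5+2, 9+0) = 12
r[5] = max(2+12, 6+8, 5+6, 9+2, 12+0) = 14
r[6] = max(2+14, 6+12, 5+8, 9+6, 12+2, 21+0) = 21
r[7] = max(2+21, 6+14, 5+12, …, 21+2, 22+0) = 23
r[8] = max(2+23, 6+21, 5+14, …, 22+2, 16+0) = 27
Maximum revenue is €27.
Now minimize piece count subject to staying optimal: for each k, pieces[k] = 1 + min over i with p[i]+r[k−i]=r[k] of pieces[k−i].
pieces[5] = 3
pieces[6] = 1
pieces[7] = 2
pieces[8] = 2

2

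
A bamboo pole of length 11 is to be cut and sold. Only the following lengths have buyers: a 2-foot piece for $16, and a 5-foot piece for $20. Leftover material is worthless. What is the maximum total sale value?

80

Consider every possible first cut. best[k] is the best of p[i]+best[k−i] over all sellable i≤k.
best[1] = 0
best[2] = 16
best[3] = 16
best[4] = 32  (first piece 2, then best[2]=16)
best[5] = 32
best[6] = 48  (first piece 2, then best[4]=32)
best[7] = 48
best[8] = 64  (first piece 2, then best[6]=48)
best[9] = 64
best[10] = 80  (first piece 2, then best[8]=64)
best[11] = 80
One optimal cutting: pieces 2 + 2 + 2 + 2 + 2 with 1 foot of scrap → $80.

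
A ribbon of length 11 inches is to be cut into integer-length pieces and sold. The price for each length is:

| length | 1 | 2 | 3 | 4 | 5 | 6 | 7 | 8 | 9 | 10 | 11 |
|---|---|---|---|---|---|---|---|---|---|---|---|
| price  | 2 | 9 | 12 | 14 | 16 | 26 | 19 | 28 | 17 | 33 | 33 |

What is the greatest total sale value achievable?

Consider every possible first cut. best[k] is the best of p[i]+best[k−i] over all sellable i≤k.
best[1] = 2
best[2] = max(2+2, 9+0) = 9
best[3] = max(2+9, 9+2, 12+0) = 12
best[4] = max(2+12, 9+9, 12+2, 14+0) = 18
best[5] = max(2+18, 9+12, 12+9, 14+2, 16+0) = 21
best[6] = max(2+21, 9+18, 12+12, 14+9, 16+2, 26+0) = 27
best[7] = max(2+27, 9+21, 12+18, …, 26+2, 19+0) = 30
best[8] = max(2+30, 9+27, 12+21, …, 19+2, 28+0) = 36
best[9] = max(2+36, 9+30, 12+27, …, 28+2, 17+0) = 39
best[10] = max(2+39, 9+36, 12+30, …, 17+2, 33+0) = 45
best[11] = max(2+45, 9+39, 12+36, …, 33+2, 33+0) = 48
One optimal cutting: 3 + 2 + 2 + 2 + 2 → ¢12 + ¢9 + ¢9 + ¢9 + ¢9 = ¢48.

48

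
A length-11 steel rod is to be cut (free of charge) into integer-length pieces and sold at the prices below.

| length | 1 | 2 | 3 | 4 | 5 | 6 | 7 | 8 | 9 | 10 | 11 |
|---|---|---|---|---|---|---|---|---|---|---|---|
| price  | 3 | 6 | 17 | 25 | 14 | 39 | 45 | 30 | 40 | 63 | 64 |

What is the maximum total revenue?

Build best[k] bottom-up: best[k] = max over allowed piece i of (p[i] + best[k−i]).
best[1] = 3
best[2] = max(3+3, 6+0) = 6
best[3] = max(3+6, 6+3, 17+0) = 17
best[4] = max(3+17, 6+6, 17+3, 25+0) = 25
best[5] = max(3+25, 6+17, 17+6, 25+3, 14+0) = 28
best[6] = max(3+28, 6+25, 17+17, 25+6, 14+3, 39+0) = 39
best[7] = max(3+39, 6+28, 17+25, …, 39+3, 45+0) = 45
best[8] = max(3+45, 6+39, 17+28, …, 45+3, 30+0) = 50
best[9] = max(3+50, 6+45, 17+39, …, 30+3, 40+0) = 56
best[10] = max(3+56, 6+50, 17+45, …, 40+3, 63+0) = 64
best[11] = max(3+64, 6+56, 17+50, …, 63+3, 64+0) = 70
One optimal cutting: 7 + 4 → $45 + $25 = $70.

70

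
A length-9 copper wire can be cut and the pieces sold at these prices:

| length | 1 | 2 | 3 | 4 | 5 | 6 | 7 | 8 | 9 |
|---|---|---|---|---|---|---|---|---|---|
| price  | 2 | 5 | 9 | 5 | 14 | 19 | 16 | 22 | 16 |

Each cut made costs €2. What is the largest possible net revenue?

Consider every possible first cut. r[k] is the best of p[i]+r[k−i] over all sellable i≤k, charging 2 whenever i<k.
r[1] = 2
r[2] = max(2+2-2, 5+0) = 5
r[3] = max(2+5-2, 5+2-2, 9+0) = 9
r[4] = max(2+9-2, 5+5-2, 9+2-2, 5+0) = 9
r[5] = max(2+9-2, 5+9-2, 9+5-2, 5+2-2, 14+0) = 14
r[6] = max(2+14-2, 5+9-2, 9+9-2, 5+5-2, 14+2-2, 19+0) = 19
r[7] = max(2+19-2, 5+14-2, 9+9-2, …, 19+2-2, 16+0) = 19
r[8] = max(2+19-2, 5+19-2, 9+14-2, …, 16+2-2, 22+0) = 22
r[9] = max(2+22-2, 5+19-2, 9+19-2, …, 22+2-2, 16+0) = 26
One optimal plan: pieces 6 + 3 (1 cut) → €28 − €2 = €26.

26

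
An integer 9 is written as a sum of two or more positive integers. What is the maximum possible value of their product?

27

Fill g[k] for k=2..9: at each k try every first piece i and multiply by the better of (k−i) uncut or g[k−i].
g[2] = 1·max(1,0) = 1·1 = 1
g[3] = max(1·2, 2·1) = 2
g[4] = max(1·3, 2·2, 3·1) = 4
g[5] = max(1·4, 2·3, 3·2, 4·1) = 6
g[6] = max(1·6, 2·4, 3·3, 4·2, 5·1) = 9
g[7] = max(1·9, 2·6, 3·4, 4·3, 5·2, 6·1) = 12
g[8] = max(1·12, 2·9, 3·6, …, 6·2, 7·1) = 18
g[9] = max(1·18, 2·12, 3·9, …, 7·2, 8·1) = 27
One optimal split: 3 + 3 + 3; product 3·3·3 = 27.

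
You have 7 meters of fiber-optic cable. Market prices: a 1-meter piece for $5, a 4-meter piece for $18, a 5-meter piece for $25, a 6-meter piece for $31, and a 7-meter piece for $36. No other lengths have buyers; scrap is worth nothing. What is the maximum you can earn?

36

Build r[k] bottom-up: r[k] = max over allowed piece i of (p[i] + r[k−i]).
r[1] = 5
r[2] = 10  (first piece 1, then r[1]=5)
r[3] = 15  (first piece 1, then r[2]=10)
r[4] = 20  (first piece 1, then r[3]=15)
r[5] = 25  (first piece 1, then r[4]=20)
r[6] = 31
r[7] = 36  (first piece 1, then r[6]=31)
One optimal cutting: 6 + 1 → $36.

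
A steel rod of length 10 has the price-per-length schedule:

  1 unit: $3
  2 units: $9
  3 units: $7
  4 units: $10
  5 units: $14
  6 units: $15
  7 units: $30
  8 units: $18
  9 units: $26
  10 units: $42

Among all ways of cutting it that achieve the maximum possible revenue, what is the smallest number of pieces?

Consider every possible first cut. r[k] is the best of p[i]+r[k−i] over all sellable i≤k.
r[1] = 3
r[2] = max(3+3, 9+0) = 9
r[3] = max(3+9, 9+3, 7+0) = 12
r[4] = max(3+12, 9+9, 7+3, 10+0) = 18
r[5] = max(3+18, 9+12, 7+9, 10+3, 14+0) = 21
r[6] = max(3+21, 9+18, 7+12, 10+9, 14+3, 15+0) = 27
r[7] = max(3+27, 9+21, 7+18, …, 15+3, 30+0) = 30
r[8] = max(3+30, 9+27, 7+21, …, 30+3, 18+0) = 36
r[9] = max(3+36, 9+30, 7+27, …, 18+3, 26+0) = 39
r[10] = max(3+39, 9+36, 7+30, …, 26+3, 42+0) = 45
Maximum revenue is $45.
Now minimize piece count subject to staying optimal: for each k, pieces[k] = 1 + min over i with p[i]+r[k−i]=r[k] of pieces[k−i].
pieces[7] = 1
pieces[8] = 4
pieces[9] = 2
pieces[10] = 5

5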